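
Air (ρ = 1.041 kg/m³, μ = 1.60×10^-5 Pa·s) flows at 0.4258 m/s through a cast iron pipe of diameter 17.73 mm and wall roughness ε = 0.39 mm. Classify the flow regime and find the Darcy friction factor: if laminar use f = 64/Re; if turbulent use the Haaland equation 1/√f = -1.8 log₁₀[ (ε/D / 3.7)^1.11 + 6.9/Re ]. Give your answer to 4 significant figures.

Re = ρVD/μ = 1.041·0.4258·0.01773/1.6e-05 = 491.2.
Re < 2300 → laminar, so f = 64/Re = 0.1303 (roughness is irrelevant in laminar flow).

f ≈ 0.1303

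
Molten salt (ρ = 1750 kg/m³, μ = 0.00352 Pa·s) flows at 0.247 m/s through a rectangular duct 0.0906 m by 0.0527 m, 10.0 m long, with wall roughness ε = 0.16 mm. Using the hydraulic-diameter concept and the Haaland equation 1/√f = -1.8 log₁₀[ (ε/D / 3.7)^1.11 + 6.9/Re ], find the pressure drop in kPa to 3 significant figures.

ΔP ≈ 0.285 kPa

Hydraulic diameter D_h = 4A/P = 4·(0.0906·0.0527)/(2·(0.0906+0.0527)) = 0.0191/0.2866 = 0.06664 m.
Re = ρVD_h/μ = 1750·0.247·0.06664/0.00352 = 8183.
ε/D_h = 0.00016/0.06664 = 0.0024; Haaland gives 1/√f = -1.8 log₁₀[0.000289+0.000843] = 5.303, so f = 0.03556.
ΔP = f(L/D_h)(ρV²/2) = 0.03556·10/0.06664·53.38 = 284.9 Pa.
ΔP = 0.285 kPa.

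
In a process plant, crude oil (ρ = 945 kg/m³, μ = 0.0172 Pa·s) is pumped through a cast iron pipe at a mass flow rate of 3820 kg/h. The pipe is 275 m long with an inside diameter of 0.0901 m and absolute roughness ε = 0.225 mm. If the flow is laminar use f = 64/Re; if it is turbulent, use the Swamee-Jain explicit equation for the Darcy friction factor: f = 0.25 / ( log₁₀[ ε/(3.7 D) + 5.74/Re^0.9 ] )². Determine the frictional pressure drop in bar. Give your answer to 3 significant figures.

ΔP ≈ 0.0328 bar

ṁ = 3820 kg/h = 3820/3600 = 1.061 kg/s.
A = πD²/4 = π(0.0901)²/4 = 0.006376 m²; mean velocity V = ṁ/(ρA) = 1.061/(945 · 0.006376) = 0.1761 m/s.
Reynolds number Re = ρVD/μ = 945 · 0.1761 · 0.0901 / 0.0172 = 871.8.
Re < 2300 → laminar flow, so f = 64/Re = 64/871.8 = 0.07341 (the turbulent correlation is not needed).
Darcy-Weisbach: ΔP = f(L/D)(ρV²/2) = 0.07341·(275/0.0901)·(945·0.1761²/2) = 0.07341·3052·14.65 = 3284 Pa.
ΔP = 3284 Pa = 0.0328 bar.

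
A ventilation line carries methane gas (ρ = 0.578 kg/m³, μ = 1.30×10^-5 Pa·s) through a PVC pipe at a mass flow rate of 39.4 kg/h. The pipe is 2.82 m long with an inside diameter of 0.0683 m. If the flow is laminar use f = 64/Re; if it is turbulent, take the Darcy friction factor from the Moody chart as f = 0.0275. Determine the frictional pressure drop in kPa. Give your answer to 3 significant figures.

ṁ = 39.4 kg/h = 39.4/3600 = 0.01094 kg/s.
A = πD²/4 = π(0.0683)²/4 = 0.003664 m²; mean velocity V = ṁ/(ρA) = 0.01094/(0.578 · 0.003664) = 5.168 m/s.
Reynolds number Re = ρVD/μ = 0.578 · 5.168 · 0.0683 / 1.3e-05 = 1.569e+04.
Re > 4000 → turbulent; use the Moody-chart value f = 0.0275.
Darcy-Weisbach: ΔP = f(L/D)(ρV²/2) = 0.0275·(2.82/0.0683)·(0.578·5.168²/2) = 0.0275·41.29·7.719 = 8.765 Pa.
ΔP = 8.765 Pa = 0.00876 kPa.

ΔP ≈ 0.00876 kPa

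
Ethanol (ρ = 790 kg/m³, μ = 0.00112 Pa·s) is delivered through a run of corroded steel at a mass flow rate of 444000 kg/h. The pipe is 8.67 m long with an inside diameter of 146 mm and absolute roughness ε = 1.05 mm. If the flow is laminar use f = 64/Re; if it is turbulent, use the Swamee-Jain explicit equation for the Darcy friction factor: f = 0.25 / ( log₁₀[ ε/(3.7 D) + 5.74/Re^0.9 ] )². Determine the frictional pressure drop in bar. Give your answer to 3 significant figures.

ṁ = 444000 kg/h = 444000/3600 = 123.3 kg/s.
A = πD²/4 = π(0.146)²/4 = 0.01674 m²; mean velocity V = ṁ/(ρA) = 123.3/(790 · 0.01674) = 9.325 m/s.
Reynolds number Re = ρVD/μ = 790 · 9.325 · 0.146 / 0.00112 = 9.603e+05.
Re > 4000 → turbulent. Relative roughness ε/D = 0.00105/0.146 = 0.00719. Swamee-Jain: f = 0.25/(log₁₀[0.00719/3.7 + 5.74/9.603e+05^0.9])² = 0.25/(log₁₀[0.00194 + 2.37e-05])² = 0.25/(-2.706)² = 0.03414.
Darcy-Weisbach: ΔP = f(L/D)(ρV²/2) = 0.03414·(8.67/0.146)·(790·9.325²/2) = 0.03414·59.38·3.435e+04 = 6.964e+04 Pa.
ΔP = 6.964e+04 Pa = 0.696 bar.

ΔP ≈ 0.696 bar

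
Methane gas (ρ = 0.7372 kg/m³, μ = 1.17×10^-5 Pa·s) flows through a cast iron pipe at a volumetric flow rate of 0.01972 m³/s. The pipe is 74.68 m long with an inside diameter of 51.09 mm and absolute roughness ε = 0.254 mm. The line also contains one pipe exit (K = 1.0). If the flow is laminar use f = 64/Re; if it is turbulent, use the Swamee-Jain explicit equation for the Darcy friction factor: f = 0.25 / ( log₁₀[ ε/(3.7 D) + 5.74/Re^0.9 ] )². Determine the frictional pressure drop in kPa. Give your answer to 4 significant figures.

Cross-sectional area A = πD²/4 = π(0.05109)²/4 = 0.00205 m²; mean velocity V = Q/A = 0.01972/0.00205 = 9.619 m/s.
Reynolds number Re = ρVD/μ = 0.7372 · 9.619 · 0.05109 / 1.17e-05 = 3.097e+04.
Re > 4000 → turbulent. Relative roughness ε/D = 0.000254/0.05109 = 0.00497. Swamee-Jain: f = 0.25/(log₁₀[0.00497/3.7 + 5.74/3.097e+04^0.9])² = 0.25/(log₁₀[0.00134 + 0.000521])² = 0.25/(-2.729)² = 0.03356.
Total minor-loss coefficient ΣK = 1·1 = 1.
ΔP = [f·L/D + ΣK]·(ρV²/2) = [0.03356·74.68/0.05109 + 1]·(0.7372·9.619²/2) = [49.06 + 1]·34.11 = 1707 Pa.
ΔP = 1707 Pa = 1.707 kPa.

ΔP ≈ 1.707 kPa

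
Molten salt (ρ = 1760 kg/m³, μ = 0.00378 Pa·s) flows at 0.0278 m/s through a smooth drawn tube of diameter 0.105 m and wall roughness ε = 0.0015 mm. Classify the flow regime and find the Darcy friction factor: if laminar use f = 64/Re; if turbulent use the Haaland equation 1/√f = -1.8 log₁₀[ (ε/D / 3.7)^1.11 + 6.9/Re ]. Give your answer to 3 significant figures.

Re = ρVD/μ = 1760·0.0278·0.105/0.00378 = 1359.
Re < 2300 → laminar, so f = 64/Re = 0.04709 (roughness is irrelevant in laminar flow).

f ≈ 0.0471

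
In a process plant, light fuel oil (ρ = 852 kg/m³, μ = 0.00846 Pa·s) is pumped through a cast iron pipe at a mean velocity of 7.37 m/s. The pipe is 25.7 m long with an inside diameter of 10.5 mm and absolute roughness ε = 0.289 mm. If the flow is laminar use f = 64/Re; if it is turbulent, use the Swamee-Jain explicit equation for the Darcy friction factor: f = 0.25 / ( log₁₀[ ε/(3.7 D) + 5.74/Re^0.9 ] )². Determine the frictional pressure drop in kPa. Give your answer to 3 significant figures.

ΔP ≈ 3420 kPa

Reynolds number Re = ρVD/μ = 852 · 7.37 · 0.0105 / 0.00846 = 7793.
Re > 4000 → turbulent. Relative roughness ε/D = 0.000289/0.0105 = 0.0275. Swamee-Jain: f = 0.25/(log₁₀[0.0275/3.7 + 5.74/7793^0.9])² = 0.25/(log₁₀[0.00744 + 0.0018])² = 0.25/(-2.034)² = 0.06042.
Darcy-Weisbach: ΔP = f(L/D)(ρV²/2) = 0.06042·(25.7/0.0105)·(852·7.37²/2) = 0.06042·2448·2.314e+04 = 3.422e+06 Pa.
ΔP = 3.422e+06 Pa = 3420 kPa.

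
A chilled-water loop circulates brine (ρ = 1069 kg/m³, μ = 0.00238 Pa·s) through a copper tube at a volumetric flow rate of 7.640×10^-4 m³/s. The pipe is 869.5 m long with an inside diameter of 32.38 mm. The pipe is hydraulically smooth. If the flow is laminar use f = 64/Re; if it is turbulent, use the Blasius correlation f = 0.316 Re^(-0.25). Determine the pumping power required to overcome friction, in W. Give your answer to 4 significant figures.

P ≈ 276.8 W

Cross-sectional area A = πD²/4 = π(0.03238)²/4 = 0.0008235 m²; mean velocity V = Q/A = 0.000764/0.0008235 = 0.9278 m/s.
Reynolds number Re = ρVD/μ = 1069 · 0.9278 · 0.03238 / 0.00238 = 1.349e+04.
Re > 4000 → turbulent. Smooth-pipe (Blasius): f = 0.316 Re^(-0.25) = 0.316/(1.349e+04)^0.25 = 0.02932.
Darcy-Weisbach: ΔP = f(L/D)(ρV²/2) = 0.02932·(869.5/0.03238)·(1069·0.9278²/2) = 0.02932·2.685e+04·460.1 = 3.622e+05 Pa.
Pumping power P = QΔP = 0.000764·3.622e+05 = 276.75 W = 276.8 W.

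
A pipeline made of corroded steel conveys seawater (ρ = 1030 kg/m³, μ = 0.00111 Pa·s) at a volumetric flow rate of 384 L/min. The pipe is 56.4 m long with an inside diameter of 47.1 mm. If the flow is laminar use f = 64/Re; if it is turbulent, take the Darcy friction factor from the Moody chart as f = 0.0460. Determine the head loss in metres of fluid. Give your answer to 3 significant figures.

Q = 384 L/min = 384/60000 = 0.0064 m³/s.
Cross-sectional area A = πD²/4 = π(0.0471)²/4 = 0.001742 m²; mean velocity V = Q/A = 0.0064/0.001742 = 3.673 m/s.
Reynolds number Re = ρVD/μ = 1030 · 3.673 · 0.0471 / 0.00111 = 1.605e+05.
Re > 4000 → turbulent; use the Moody-chart value f = 0.0460.
Darcy-Weisbach: ΔP = f(L/D)(ρV²/2) = 0.046·(56.4/0.0471)·(1030·3.673²/2) = 0.046·1197·6949 = 3.828e+05 Pa.
Head loss h_f = ΔP/(ρg) = 3.828e+05/(1030·9.81) = 37.9 m.

h_f ≈ 37.9 m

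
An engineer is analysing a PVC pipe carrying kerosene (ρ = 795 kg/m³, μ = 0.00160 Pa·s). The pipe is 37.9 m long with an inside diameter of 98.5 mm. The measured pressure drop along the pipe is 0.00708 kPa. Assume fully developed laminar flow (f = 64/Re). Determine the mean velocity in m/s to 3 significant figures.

For laminar flow, f = 64/Re with Re = ρVD/μ, so Darcy-Weisbach reduces to ΔP = 32μLV/D². Solving for V: V = ΔP·D²/(32μL) = 7.08·(0.0985)²/(32·0.0016·37.9) = 0.0354 m/s.
Check: Re = ρVD/μ = 795·0.0354·0.0985/0.0016 = 1733 < 2300, so the laminar assumption holds.

V ≈ 0.0354 m/s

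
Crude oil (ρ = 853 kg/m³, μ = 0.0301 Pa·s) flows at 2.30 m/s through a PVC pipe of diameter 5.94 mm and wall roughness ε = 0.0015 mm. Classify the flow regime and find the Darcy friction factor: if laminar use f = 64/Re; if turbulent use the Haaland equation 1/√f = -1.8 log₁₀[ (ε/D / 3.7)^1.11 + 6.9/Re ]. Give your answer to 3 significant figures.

Re = ρVD/μ = 853·2.3·0.00594/0.0301 = 387.2.
Re < 2300 → laminar, so f = 64/Re = 0.1653 (roughness is irrelevant in laminar flow).

f ≈ 0.165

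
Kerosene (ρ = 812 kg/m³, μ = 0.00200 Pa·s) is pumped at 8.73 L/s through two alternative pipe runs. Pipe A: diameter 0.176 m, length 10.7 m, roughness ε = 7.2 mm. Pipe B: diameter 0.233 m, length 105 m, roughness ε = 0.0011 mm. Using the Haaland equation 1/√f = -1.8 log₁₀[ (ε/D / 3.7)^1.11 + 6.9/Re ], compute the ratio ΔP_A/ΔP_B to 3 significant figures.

ΔP_A/ΔP_B ≈ 1.06

Pipe A: V = Q/A = 0.00873/0.02433 = 0.3588 m/s; Re = 2.564e+04; ε/D = 0.0409; Haaland → f = 0.06649; ΔP_A = f(L/D)(ρV²/2) = 211.3 Pa.
Pipe B: V = Q/A = 0.00873/0.04264 = 0.2047 m/s; Re = 1.937e+04; ε/D = 4.72e-06; Haaland → f = 0.02596; ΔP_B = f(L/D)(ρV²/2) = 199.1 Pa.
ΔP_A/ΔP_B = 211.3/199.1 = 1.06.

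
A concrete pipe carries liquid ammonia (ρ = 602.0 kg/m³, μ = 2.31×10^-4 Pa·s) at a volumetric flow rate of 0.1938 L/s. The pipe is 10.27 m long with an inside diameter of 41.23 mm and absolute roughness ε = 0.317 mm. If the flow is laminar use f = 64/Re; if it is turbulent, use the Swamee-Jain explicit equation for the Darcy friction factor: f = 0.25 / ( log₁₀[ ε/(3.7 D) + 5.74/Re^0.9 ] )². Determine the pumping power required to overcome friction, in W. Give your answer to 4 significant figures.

Q = 0.1938 L/s = 0.1938/1000 = 0.0001938 m³/s.
Cross-sectional area A = πD²/4 = π(0.04123)²/4 = 0.001335 m²; mean velocity V = Q/A = 0.0001938/0.001335 = 0.1452 m/s.
Reynolds number Re = ρVD/μ = 602 · 0.1452 · 0.04123 / 0.000231 = 1.56e+04.
Re > 4000 → turbulent. Relative roughness ε/D = 0.000317/0.04123 = 0.00769. Swamee-Jain: f = 0.25/(log₁₀[0.00769/3.7 + 5.74/1.56e+04^0.9])² = 0.25/(log₁₀[0.00208 + 0.000966])² = 0.25/(-2.516)² = 0.03948.
Darcy-Weisbach: ΔP = f(L/D)(ρV²/2) = 0.03948·(10.27/0.04123)·(602·0.1452²/2) = 0.03948·249.1·6.342 = 62.37 Pa.
Pumping power P = QΔP = 0.0001938·62.37 = 0.012087 W = 0.01209 W.

P ≈ 0.01209 W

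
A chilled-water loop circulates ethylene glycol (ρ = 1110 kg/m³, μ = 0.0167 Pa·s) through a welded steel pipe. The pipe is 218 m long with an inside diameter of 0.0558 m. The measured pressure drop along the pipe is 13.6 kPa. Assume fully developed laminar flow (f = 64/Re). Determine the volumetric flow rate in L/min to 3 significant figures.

Q ≈ 53.3 L/min

For laminar flow, f = 64/Re with Re = ρVD/μ, so Darcy-Weisbach reduces to ΔP = 32μLV/D². Solving for V: V = ΔP·D²/(32μL) = 1.36e+04·(0.0558)²/(32·0.0167·218) = 0.3635 m/s.
Check: Re = ρVD/μ = 1110·0.3635·0.0558/0.0167 = 1348 < 2300, so the laminar assumption holds.
Q = V·A = 0.3635·(π/4·0.0558²) = 0.0008889 m³/s = 53.3 L/min.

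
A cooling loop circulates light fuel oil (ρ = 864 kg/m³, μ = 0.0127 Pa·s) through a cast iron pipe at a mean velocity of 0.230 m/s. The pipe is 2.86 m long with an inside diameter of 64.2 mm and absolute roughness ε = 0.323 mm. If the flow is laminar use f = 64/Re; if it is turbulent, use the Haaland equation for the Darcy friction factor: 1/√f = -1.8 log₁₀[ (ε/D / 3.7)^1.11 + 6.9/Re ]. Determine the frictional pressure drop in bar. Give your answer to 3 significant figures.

Reynolds number Re = ρVD/μ = 864 · 0.23 · 0.0642 / 0.0127 = 1005.
Re < 2300 → laminar flow, so f = 64/Re = 64/1005 = 0.06371 (the turbulent correlation is not needed).
Darcy-Weisbach: ΔP = f(L/D)(ρV²/2) = 0.06371·(2.86/0.0642)·(864·0.23²/2) = 0.06371·44.55·22.85 = 64.86 Pa.
ΔP = 64.86 Pa = 6.49×10^-4 bar.

ΔP ≈ 6.49×10^-4 bar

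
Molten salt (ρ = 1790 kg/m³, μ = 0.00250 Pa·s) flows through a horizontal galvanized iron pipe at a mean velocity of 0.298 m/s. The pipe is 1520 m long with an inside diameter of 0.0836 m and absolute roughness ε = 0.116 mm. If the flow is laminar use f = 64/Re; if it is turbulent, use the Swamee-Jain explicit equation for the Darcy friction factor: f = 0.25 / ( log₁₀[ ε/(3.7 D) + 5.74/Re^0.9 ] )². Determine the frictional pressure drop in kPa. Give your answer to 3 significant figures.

ΔP ≈ 42.7 kPa

Reynolds number Re = ρVD/μ = 1790 · 0.298 · 0.0836 / 0.0025 = 1.784e+04.
Re > 4000 → turbulent. Relative roughness ε/D = 0.000116/0.0836 = 0.00139. Swamee-Jain: f = 0.25/(log₁₀[0.00139/3.7 + 5.74/1.784e+04^0.9])² = 0.25/(log₁₀[0.000375 + 0.000856])² = 0.25/(-2.91)² = 0.02953.
Darcy-Weisbach: ΔP = f(L/D)(ρV²/2) = 0.02953·(1520/0.0836)·(1790·0.298²/2) = 0.02953·1.818e+04·79.48 = 4.268e+04 Pa.
ΔP = 4.268e+04 Pa = 42.7 kPa.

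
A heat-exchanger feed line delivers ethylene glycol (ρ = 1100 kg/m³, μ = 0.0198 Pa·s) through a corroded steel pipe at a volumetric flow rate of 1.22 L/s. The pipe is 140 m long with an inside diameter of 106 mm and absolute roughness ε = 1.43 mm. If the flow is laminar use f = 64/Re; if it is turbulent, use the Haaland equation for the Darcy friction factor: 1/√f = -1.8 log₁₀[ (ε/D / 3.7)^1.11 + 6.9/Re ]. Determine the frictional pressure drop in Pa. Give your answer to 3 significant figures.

Q = 1.22 L/s = 1.22/1000 = 0.00122 m³/s.
Cross-sectional area A = πD²/4 = π(0.106)²/4 = 0.008825 m²; mean velocity V = Q/A = 0.00122/0.008825 = 0.1382 m/s.
Reynolds number Re = ρVD/μ = 1100 · 0.1382 · 0.106 / 0.0198 = 814.1.
Re < 2300 → laminar flow, so f = 64/Re = 64/814.1 = 0.07861 (the turbulent correlation is not needed).
Darcy-Weisbach: ΔP = f(L/D)(ρV²/2) = 0.07861·(140/0.106)·(1100·0.1382²/2) = 0.07861·1321·10.51 = 1091 Pa.

ΔP ≈ 1090 Pa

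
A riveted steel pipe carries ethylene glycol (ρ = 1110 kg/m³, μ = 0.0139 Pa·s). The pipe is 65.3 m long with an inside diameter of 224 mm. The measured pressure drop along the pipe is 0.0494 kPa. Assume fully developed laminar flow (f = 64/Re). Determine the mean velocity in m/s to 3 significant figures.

V ≈ 0.0853 m/s

For laminar flow, f = 64/Re with Re = ρVD/μ, so Darcy-Weisbach reduces to ΔP = 32μLV/D². Solving for V: V = ΔP·D²/(32μL) = 49.4·(0.224)²/(32·0.0139·65.3) = 0.08534 m/s.
Check: Re = ρVD/μ = 1110·0.08534·0.224/0.0139 = 1527 < 2300, so the laminar assumption holds.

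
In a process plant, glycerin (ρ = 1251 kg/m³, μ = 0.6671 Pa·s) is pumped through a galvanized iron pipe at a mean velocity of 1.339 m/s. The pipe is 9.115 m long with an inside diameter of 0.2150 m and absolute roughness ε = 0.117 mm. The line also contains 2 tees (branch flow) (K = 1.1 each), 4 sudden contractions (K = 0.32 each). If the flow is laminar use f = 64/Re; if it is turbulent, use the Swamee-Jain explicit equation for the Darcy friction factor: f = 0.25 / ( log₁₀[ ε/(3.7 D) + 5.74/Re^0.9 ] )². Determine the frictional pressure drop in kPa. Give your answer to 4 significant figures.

ΔP ≈ 9.539 kPa

Reynolds number Re = ρVD/μ = 1251 · 1.339 · 0.215 / 0.667 = 539.9.
Re < 2300 → laminar flow, so f = 64/Re = 64/539.9 = 0.1185 (the turbulent correlation is not needed).
Total minor-loss coefficient ΣK = 2·1.1 + 4·0.32 = 3.48.
ΔP = [f·L/D + ΣK]·(ρV²/2) = [0.1185·9.115/0.215 + 3.48]·(1251·1.339²/2) = [5.026 + 3.48]·1121 = 9539 Pa.
ΔP = 9539 Pa = 9.539 kPa.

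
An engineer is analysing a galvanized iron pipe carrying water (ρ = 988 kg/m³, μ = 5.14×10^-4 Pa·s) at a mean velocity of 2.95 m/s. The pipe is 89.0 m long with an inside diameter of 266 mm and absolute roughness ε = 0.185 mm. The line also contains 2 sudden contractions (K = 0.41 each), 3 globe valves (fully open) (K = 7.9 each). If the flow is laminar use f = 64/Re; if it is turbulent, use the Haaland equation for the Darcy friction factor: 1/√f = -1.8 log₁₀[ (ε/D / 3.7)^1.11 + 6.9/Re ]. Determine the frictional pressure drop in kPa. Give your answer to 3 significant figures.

ΔP ≈ 132 kPa

Reynolds number Re = ρVD/μ = 988 · 2.95 · 0.266 / 0.000514 = 1.508e+06.
Re > 4000 → turbulent. Relative roughness ε/D = 0.000185/0.266 = 0.000695. Haaland: 1/√f = -1.8 log₁₀[(0.000695/3.7)^1.11 + 6.9/1.508e+06] = -1.8 log₁₀[7.32e-05 + 4.57e-06] = 7.397, so f = 0.01828.
Total minor-loss coefficient ΣK = 2·0.41 + 3·7.9 = 24.5.
ΔP = [f·L/D + ΣK]·(ρV²/2) = [0.01828·89/0.266 + 24.5]·(988·2.95²/2) = [6.115 + 24.5]·4299 = 1.317e+05 Pa.
ΔP = 1.317e+05 Pa = 132 kPa.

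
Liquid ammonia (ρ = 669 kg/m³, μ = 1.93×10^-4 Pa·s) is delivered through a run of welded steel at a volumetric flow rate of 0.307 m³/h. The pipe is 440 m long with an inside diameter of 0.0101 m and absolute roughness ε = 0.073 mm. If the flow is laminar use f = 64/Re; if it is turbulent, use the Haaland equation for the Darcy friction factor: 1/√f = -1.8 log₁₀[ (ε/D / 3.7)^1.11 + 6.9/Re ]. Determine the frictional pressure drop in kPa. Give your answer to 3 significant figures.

Q = 0.307 m³/h = 0.307/3600 = 8.528e-05 m³/s.
Cross-sectional area A = πD²/4 = π(0.0101)²/4 = 8.012e-05 m²; mean velocity V = Q/A = 8.528e-05/8.012e-05 = 1.064 m/s.
Reynolds number Re = ρVD/μ = 669 · 1.064 · 0.0101 / 0.000193 = 3.726e+04.
Re > 4000 → turbulent. Relative roughness ε/D = 7.3e-05/0.0101 = 0.00723. Haaland: 1/√f = -1.8 log₁₀[(0.00723/3.7)^1.11 + 6.9/3.726e+04] = -1.8 log₁₀[0.000984 + 0.000185] = 5.278, so f = 0.0359.
Darcy-Weisbach: ΔP = f(L/D)(ρV²/2) = 0.0359·(440/0.0101)·(669·1.064²/2) = 0.0359·4.356e+04·379 = 5.926e+05 Pa.
ΔP = 5.926e+05 Pa = 593 kPa.

ΔP ≈ 593 kPa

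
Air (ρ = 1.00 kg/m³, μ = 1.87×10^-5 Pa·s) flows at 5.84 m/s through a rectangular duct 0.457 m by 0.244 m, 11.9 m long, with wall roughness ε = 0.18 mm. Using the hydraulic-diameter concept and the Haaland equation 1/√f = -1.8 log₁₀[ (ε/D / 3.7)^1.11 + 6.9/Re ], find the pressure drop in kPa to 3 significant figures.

Hydraulic diameter D_h = 4A/P = 4·(0.457·0.244)/(2·(0.457+0.244)) = 0.446/1.402 = 0.3181 m.
Re = ρVD_h/μ = 1·5.84·0.3181/1.87e-05 = 9.935e+04.
ε/D_h = 0.00018/0.3181 = 0.000566; Haaland gives 1/√f = -1.8 log₁₀[5.82e-05+6.94e-05] = 7.009, so f = 0.02035.
ΔP = f(L/D_h)(ρV²/2) = 0.02035·11.9/0.3181·17.05 = 12.98 Pa.
ΔP = 0.0130 kPa.

ΔP ≈ 0.0130 kPa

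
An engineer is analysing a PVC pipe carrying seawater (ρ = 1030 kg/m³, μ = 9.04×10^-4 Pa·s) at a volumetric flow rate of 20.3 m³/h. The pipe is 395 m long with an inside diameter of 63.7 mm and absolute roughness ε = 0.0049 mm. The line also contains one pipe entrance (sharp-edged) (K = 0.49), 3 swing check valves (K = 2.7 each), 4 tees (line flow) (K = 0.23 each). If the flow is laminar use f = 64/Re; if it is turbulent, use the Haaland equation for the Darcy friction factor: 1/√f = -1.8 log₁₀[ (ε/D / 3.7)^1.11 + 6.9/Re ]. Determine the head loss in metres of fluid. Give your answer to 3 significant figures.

Q = 20.3 m³/h = 20.3/3600 = 0.005639 m³/s.
Cross-sectional area A = πD²/4 = π(0.0637)²/4 = 0.003187 m²; mean velocity V = Q/A = 0.005639/0.003187 = 1.769 m/s.
Reynolds number Re = ρVD/μ = 1030 · 1.769 · 0.0637 / 0.000904 = 1.284e+05.
Re > 4000 → turbulent. Relative roughness ε/D = 4.9e-06/0.0637 = 7.69e-05. Haaland: 1/√f = -1.8 log₁₀[(7.69e-05/3.7)^1.11 + 6.9/1.284e+05] = -1.8 log₁₀[6.35e-06 + 5.37e-05] = 7.598, so f = 0.01732.
Total minor-loss coefficient ΣK = 1·0.49 + 3·2.7 + 4·0.23 = 9.51.
ΔP = [f·L/D + ΣK]·(ρV²/2) = [0.01732·395/0.0637 + 9.51]·(1030·1.769²/2) = [107.4 + 9.51]·1612 = 1.885e+05 Pa.
Head loss h_f = ΔP/(ρg) = 1.885e+05/(1030·9.81) = 18.7 m.

h_f ≈ 18.7 m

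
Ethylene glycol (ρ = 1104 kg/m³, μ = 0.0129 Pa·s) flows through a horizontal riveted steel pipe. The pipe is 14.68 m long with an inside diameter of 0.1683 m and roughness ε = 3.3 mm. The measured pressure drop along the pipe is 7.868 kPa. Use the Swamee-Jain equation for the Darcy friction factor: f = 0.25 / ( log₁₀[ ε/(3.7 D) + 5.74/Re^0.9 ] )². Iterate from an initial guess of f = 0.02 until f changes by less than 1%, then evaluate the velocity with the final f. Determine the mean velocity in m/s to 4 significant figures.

Rearranging Darcy-Weisbach: V = √(2·ΔP·D/(f·L·ρ)). With ε/D = 0.0033/0.1683 = 0.0196, iterate starting from f = 0.02:
  f = 0.02 → V = √(2·7868·0.1683/(0.02·14.68·1104)) = 2.858 m/s; Re = ρVD/μ = 4.117e+04; f → 0.04965
  f = 0.04965 → V = 1.814 m/s; Re = 2.613e+04; f → 0.05033
  f = 0.05033 → V = 1.802 m/s; Re = 2.595e+04; f → 0.05035
Converged (Δf/f < 1%). With the final f = 0.05035: V = √(2·7868·0.1683/(0.05035·14.68·1104)) = 1.802 m/s.

V ≈ 1.802 m/s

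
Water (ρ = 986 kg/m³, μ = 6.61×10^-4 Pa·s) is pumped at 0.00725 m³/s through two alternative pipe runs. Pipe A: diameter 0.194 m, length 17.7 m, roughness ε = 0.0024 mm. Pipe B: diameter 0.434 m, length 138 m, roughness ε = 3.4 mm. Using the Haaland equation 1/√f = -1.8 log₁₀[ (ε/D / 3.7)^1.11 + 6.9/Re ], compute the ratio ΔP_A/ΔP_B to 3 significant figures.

ΔP_A/ΔP_B ≈ 3.73

Pipe A: V = Q/A = 0.00725/0.02956 = 0.2453 m/s; Re = 7.098e+04; ε/D = 1.24e-05; Haaland → f = 0.01921; ΔP_A = f(L/D)(ρV²/2) = 51.97 Pa.
Pipe B: V = Q/A = 0.00725/0.1479 = 0.04901 m/s; Re = 3.173e+04; ε/D = 0.00783; Haaland → f = 0.03699; ΔP_B = f(L/D)(ρV²/2) = 13.93 Pa.
ΔP_A/ΔP_B = 51.97/13.93 = 3.73.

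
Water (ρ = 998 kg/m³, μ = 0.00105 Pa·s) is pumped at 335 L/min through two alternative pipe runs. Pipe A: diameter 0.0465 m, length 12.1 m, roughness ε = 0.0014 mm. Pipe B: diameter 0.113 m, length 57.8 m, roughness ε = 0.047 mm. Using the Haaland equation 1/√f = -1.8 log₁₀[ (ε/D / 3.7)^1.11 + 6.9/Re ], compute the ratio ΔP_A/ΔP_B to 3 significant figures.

Pipe A: V = Q/A = 0.005583/0.001698 = 3.288 m/s; Re = 1.453e+05; ε/D = 3.01e-05; Haaland → f = 0.01667; ΔP_A = f(L/D)(ρV²/2) = 2.339e+04 Pa.
Pipe B: V = Q/A = 0.005583/0.01003 = 0.5567 m/s; Re = 5.98e+04; ε/D = 0.000416; Haaland → f = 0.02132; ΔP_B = f(L/D)(ρV²/2) = 1687 Pa.
ΔP_A/ΔP_B = 2.339e+04/1687 = 13.9.

ΔP_A/ΔP_B ≈ 13.9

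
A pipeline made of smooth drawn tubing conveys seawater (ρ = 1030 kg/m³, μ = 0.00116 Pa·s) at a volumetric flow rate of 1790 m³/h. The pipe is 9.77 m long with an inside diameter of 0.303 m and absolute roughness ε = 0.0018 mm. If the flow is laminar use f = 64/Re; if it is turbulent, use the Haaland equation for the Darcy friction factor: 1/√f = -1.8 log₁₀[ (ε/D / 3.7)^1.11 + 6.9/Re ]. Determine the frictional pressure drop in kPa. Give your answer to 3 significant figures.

ΔP ≈ 8.39 kPa

Q = 1790 m³/h = 1790/3600 = 0.4972 m³/s.
Cross-sectional area A = πD²/4 = π(0.303)²/4 = 0.07211 m²; mean velocity V = Q/A = 0.4972/0.07211 = 6.896 m/s.
Reynolds number Re = ρVD/μ = 1030 · 6.896 · 0.303 / 0.00116 = 1.855e+06.
Re > 4000 → turbulent. Relative roughness ε/D = 1.8e-06/0.303 = 5.94e-06. Haaland: 1/√f = -1.8 log₁₀[(5.94e-06/3.7)^1.11 + 6.9/1.855e+06] = -1.8 log₁₀[3.7e-07 + 3.72e-06] = 9.699, so f = 0.01063.
Darcy-Weisbach: ΔP = f(L/D)(ρV²/2) = 0.01063·(9.77/0.303)·(1030·6.896²/2) = 0.01063·32.24·2.449e+04 = 8394 Pa.
ΔP = 8394 Pa = 8.39 kPa.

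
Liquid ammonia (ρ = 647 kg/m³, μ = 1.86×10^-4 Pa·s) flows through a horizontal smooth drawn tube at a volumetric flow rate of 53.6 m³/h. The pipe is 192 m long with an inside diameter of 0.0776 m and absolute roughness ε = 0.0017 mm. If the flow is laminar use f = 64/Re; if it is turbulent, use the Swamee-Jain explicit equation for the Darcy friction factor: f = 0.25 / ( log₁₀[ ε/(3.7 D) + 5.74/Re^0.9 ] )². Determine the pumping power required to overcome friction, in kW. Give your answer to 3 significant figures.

P ≈ 1.46 kW

Q = 53.6 m³/h = 53.6/3600 = 0.01489 m³/s.
Cross-sectional area A = πD²/4 = π(0.0776)²/4 = 0.004729 m²; mean velocity V = Q/A = 0.01489/0.004729 = 3.148 m/s.
Reynolds number Re = ρVD/μ = 647 · 3.148 · 0.0776 / 0.000186 = 8.498e+05.
Re > 4000 → turbulent. Relative roughness ε/D = 1.7e-06/0.0776 = 2.19e-05. Swamee-Jain: f = 0.25/(log₁₀[2.19e-05/3.7 + 5.74/8.498e+05^0.9])² = 0.25/(log₁₀[5.92e-06 + 2.65e-05])² = 0.25/(-4.49)² = 0.0124.
Darcy-Weisbach: ΔP = f(L/D)(ρV²/2) = 0.0124·(192/0.0776)·(647·3.148²/2) = 0.0124·2474·3206 = 9.838e+04 Pa.
Pumping power P = QΔP = 0.01489·9.838e+04 = 1465 W = 1.46 kW.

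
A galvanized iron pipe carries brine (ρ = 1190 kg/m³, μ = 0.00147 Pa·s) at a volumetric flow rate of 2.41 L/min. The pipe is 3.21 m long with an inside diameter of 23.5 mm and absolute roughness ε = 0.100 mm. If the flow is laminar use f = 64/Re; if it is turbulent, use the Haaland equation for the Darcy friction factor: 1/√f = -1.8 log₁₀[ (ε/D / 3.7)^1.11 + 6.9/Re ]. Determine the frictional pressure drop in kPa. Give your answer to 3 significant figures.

ΔP ≈ 0.0253 kPa

Q = 2.41 L/min = 2.41/60000 = 4.017e-05 m³/s.
Cross-sectional area A = πD²/4 = π(0.0235)²/4 = 0.0004337 m²; mean velocity V = Q/A = 4.017e-05/0.0004337 = 0.09261 m/s.
Reynolds number Re = ρVD/μ = 1190 · 0.09261 · 0.0235 / 0.00147 = 1762.
Re < 2300 → laminar flow, so f = 64/Re = 64/1762 = 0.03633 (the turbulent correlation is not needed).
Darcy-Weisbach: ΔP = f(L/D)(ρV²/2) = 0.03633·(3.21/0.0235)·(1190·0.09261²/2) = 0.03633·136.6·5.103 = 25.32 Pa.
ΔP = 25.32 Pa = 0.0253 kPa.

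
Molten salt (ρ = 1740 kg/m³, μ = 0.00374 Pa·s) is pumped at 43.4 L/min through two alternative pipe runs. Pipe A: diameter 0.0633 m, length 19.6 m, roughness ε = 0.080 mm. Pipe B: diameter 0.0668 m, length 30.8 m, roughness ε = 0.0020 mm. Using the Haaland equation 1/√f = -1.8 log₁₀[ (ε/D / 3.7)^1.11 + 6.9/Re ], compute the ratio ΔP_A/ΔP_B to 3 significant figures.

Pipe A: V = Q/A = 0.0007233/0.003147 = 0.2298 m/s; Re = 6769; ε/D = 0.00126; Haaland → f = 0.03583; ΔP_A = f(L/D)(ρV²/2) = 509.9 Pa.
Pipe B: V = Q/A = 0.0007233/0.003505 = 0.2064 m/s; Re = 6414; ε/D = 2.99e-05; Haaland → f = 0.03505; ΔP_B = f(L/D)(ρV²/2) = 598.9 Pa.
ΔP_A/ΔP_B = 509.9/598.9 = 0.851.

ΔP_A/ΔP_B ≈ 0.851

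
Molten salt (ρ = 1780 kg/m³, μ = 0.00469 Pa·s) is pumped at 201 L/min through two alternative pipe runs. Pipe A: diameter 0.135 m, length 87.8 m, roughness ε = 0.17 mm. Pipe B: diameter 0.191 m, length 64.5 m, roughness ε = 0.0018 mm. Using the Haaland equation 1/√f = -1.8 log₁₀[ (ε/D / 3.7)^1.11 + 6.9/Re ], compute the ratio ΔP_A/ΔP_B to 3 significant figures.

ΔP_A/ΔP_B ≈ 7.45

Pipe A: V = Q/A = 0.00335/0.01431 = 0.234 m/s; Re = 1.199e+04; ε/D = 0.00126; Haaland → f = 0.03121; ΔP_A = f(L/D)(ρV²/2) = 989.6 Pa.
Pipe B: V = Q/A = 0.00335/0.02865 = 0.1169 m/s; Re = 8476; ε/D = 9.42e-06; Haaland → f = 0.03235; ΔP_B = f(L/D)(ρV²/2) = 132.9 Pa.
ΔP_A/ΔP_B = 989.6/132.9 = 7.45.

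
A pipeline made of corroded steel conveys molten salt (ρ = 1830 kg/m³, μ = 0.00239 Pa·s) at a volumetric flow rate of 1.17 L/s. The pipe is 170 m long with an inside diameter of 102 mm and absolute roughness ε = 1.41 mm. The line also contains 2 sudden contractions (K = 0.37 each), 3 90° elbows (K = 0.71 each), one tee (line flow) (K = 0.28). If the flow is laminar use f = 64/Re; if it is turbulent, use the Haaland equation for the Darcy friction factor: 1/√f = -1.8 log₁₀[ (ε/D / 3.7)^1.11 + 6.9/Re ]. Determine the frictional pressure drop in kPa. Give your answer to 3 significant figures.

Q = 1.17 L/s = 1.17/1000 = 0.00117 m³/s.
Cross-sectional area A = πD²/4 = π(0.102)²/4 = 0.008171 m²; mean velocity V = Q/A = 0.00117/0.008171 = 0.1432 m/s.
Reynolds number Re = ρVD/μ = 1830 · 0.1432 · 0.102 / 0.00239 = 1.118e+04.
Re > 4000 → turbulent. Relative roughness ε/D = 0.00141/0.102 = 0.0138. Haaland: 1/√f = -1.8 log₁₀[(0.0138/3.7)^1.11 + 6.9/1.118e+04] = -1.8 log₁₀[0.00202 + 0.000617] = 4.642, so f = 0.04641.
Total minor-loss coefficient ΣK = 2·0.37 + 3·0.71 + 1·0.28 = 3.15.
ΔP = [f·L/D + ΣK]·(ρV²/2) = [0.04641·170/0.102 + 3.15]·(1830·0.1432²/2) = [77.35 + 3.15]·18.76 = 1510 Pa.
ΔP = 1510 Pa = 1.51 kPa.

ΔP ≈ 1.51 kPa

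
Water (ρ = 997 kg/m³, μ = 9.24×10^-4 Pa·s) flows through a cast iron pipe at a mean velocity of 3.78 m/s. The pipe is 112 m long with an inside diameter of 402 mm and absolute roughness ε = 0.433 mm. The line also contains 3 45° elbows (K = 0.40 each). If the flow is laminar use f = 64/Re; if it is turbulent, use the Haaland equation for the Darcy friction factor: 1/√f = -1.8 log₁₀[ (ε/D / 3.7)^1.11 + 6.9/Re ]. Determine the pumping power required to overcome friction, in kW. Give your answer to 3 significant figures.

Reynolds number Re = ρVD/μ = 997 · 3.78 · 0.402 / 0.000924 = 1.64e+06.
Re > 4000 → turbulent. Relative roughness ε/D = 0.000433/0.402 = 0.00108. Haaland: 1/√f = -1.8 log₁₀[(0.00108/3.7)^1.11 + 6.9/1.64e+06] = -1.8 log₁₀[0.000119 + 4.21e-06] = 7.038, so f = 0.02019.
Total minor-loss coefficient ΣK = 3·0.4 = 1.2.
ΔP = [f·L/D + ΣK]·(ρV²/2) = [0.02019·112/0.402 + 1.2]·(997·3.78²/2) = [5.625 + 1.2]·7123 = 4.861e+04 Pa.
Q = V·A = 3.78·0.1269 = 0.4798 m³/s.
Pumping power P = QΔP = 0.4798·4.861e+04 = 23320 W = 23.3 kW.

P ≈ 23.3 kW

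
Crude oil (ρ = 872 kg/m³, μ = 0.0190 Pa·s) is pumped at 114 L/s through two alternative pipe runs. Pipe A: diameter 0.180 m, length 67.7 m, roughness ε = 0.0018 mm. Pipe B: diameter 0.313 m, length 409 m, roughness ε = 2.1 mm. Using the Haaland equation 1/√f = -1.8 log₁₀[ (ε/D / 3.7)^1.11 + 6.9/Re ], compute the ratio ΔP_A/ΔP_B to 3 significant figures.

ΔP_A/ΔP_B ≈ 1.60

Pipe A: V = Q/A = 0.114/0.02545 = 4.48 m/s; Re = 3.701e+04; ε/D = 1e-05; Haaland → f = 0.02221; ΔP_A = f(L/D)(ρV²/2) = 7.309e+04 Pa.
Pipe B: V = Q/A = 0.114/0.07694 = 1.482 m/s; Re = 2.128e+04; ε/D = 0.00671; Haaland → f = 0.03644; ΔP_B = f(L/D)(ρV²/2) = 4.558e+04 Pa.
ΔP_A/ΔP_B = 7.309e+04/4.558e+04 = 1.60.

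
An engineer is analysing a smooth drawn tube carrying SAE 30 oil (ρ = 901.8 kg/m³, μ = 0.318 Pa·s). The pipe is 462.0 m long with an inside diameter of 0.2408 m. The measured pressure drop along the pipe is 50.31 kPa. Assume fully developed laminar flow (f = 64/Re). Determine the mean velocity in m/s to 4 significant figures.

For laminar flow, f = 64/Re with Re = ρVD/μ, so Darcy-Weisbach reduces to ΔP = 32μLV/D². Solving for V: V = ΔP·D²/(32μL) = 5.031e+04·(0.2408)²/(32·0.318·462) = 0.6205 m/s.
Check: Re = ρVD/μ = 901.8·0.6205·0.2408/0.318 = 423.7 < 2300, so the laminar assumption holds.

V ≈ 0.6205 m/s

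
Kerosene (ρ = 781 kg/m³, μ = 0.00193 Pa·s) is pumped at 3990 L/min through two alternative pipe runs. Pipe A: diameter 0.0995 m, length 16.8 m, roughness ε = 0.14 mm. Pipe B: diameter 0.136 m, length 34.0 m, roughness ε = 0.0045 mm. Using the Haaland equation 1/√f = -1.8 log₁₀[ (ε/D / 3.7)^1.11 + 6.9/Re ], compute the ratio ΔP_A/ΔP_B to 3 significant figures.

ΔP_A/ΔP_B ≈ 3.44

Pipe A: V = Q/A = 0.0665/0.007776 = 8.552 m/s; Re = 3.444e+05; ε/D = 0.00141; Haaland → f = 0.02201; ΔP_A = f(L/D)(ρV²/2) = 1.061e+05 Pa.
Pipe B: V = Q/A = 0.0665/0.01453 = 4.578 m/s; Re = 2.519e+05; ε/D = 3.31e-05; Haaland → f = 0.01508; ΔP_B = f(L/D)(ρV²/2) = 3.084e+04 Pa.
ΔP_A/ΔP_B = 1.061e+05/3.084e+04 = 3.44.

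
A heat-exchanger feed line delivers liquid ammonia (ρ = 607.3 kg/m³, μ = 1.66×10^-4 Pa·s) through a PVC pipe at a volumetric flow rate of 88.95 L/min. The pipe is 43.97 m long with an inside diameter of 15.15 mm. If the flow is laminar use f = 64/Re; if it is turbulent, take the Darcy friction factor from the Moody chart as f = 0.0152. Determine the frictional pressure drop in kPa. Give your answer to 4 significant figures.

ΔP ≈ 906.0 kPa

Q = 88.95 L/min = 88.95/60000 = 0.001483 m³/s.
Cross-sectional area A = πD²/4 = π(0.01515)²/4 = 0.0001803 m²; mean velocity V = Q/A = 0.001483/0.0001803 = 8.224 m/s.
Reynolds number Re = ρVD/μ = 607.3 · 8.224 · 0.01515 / 0.000166 = 4.558e+05.
Re > 4000 → turbulent; use the Moody-chart value f = 0.0152.
Darcy-Weisbach: ΔP = f(L/D)(ρV²/2) = 0.0152·(43.97/0.01515)·(607.3·8.224²/2) = 0.0152·2902·2.054e+04 = 9.06e+05 Pa.
ΔP = 9.06e+05 Pa = 906.0 kPa.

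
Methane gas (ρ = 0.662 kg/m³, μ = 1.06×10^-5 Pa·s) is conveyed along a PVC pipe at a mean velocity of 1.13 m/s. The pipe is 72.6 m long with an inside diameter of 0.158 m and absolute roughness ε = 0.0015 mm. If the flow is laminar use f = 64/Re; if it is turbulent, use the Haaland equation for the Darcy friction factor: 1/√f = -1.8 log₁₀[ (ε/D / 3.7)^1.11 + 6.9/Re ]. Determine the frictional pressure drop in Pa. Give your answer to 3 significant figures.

ΔP ≈ 5.82 Pa

Reynolds number Re = ρVD/μ = 0.662 · 1.13 · 0.158 / 1.06e-05 = 1.115e+04.
Re > 4000 → turbulent. Relative roughness ε/D = 1.5e-06/0.158 = 9.49e-06. Haaland: 1/√f = -1.8 log₁₀[(9.49e-06/3.7)^1.11 + 6.9/1.115e+04] = -1.8 log₁₀[6.23e-07 + 0.000619] = 5.774, so f = 0.02999.
Darcy-Weisbach: ΔP = f(L/D)(ρV²/2) = 0.02999·(72.6/0.158)·(0.662·1.13²/2) = 0.02999·459.5·0.4227 = 5.824 Pa.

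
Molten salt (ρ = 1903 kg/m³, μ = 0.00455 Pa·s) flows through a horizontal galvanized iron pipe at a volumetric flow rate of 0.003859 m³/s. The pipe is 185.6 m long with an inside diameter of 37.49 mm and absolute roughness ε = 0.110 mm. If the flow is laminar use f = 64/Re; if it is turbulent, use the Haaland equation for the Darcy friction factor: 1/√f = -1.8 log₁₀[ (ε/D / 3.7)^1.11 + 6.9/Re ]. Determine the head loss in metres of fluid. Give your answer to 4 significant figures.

Cross-sectional area A = πD²/4 = π(0.03749)²/4 = 0.001104 m²; mean velocity V = Q/A = 0.003859/0.001104 = 3.496 m/s.
Reynolds number Re = ρVD/μ = 1903 · 3.496 · 0.03749 / 0.00455 = 5.481e+04.
Re > 4000 → turbulent. Relative roughness ε/D = 0.00011/0.03749 = 0.00293. Haaland: 1/√f = -1.8 log₁₀[(0.00293/3.7)^1.11 + 6.9/5.481e+04] = -1.8 log₁₀[0.000362 + 0.000126] = 5.962, so f = 0.02814.
Darcy-Weisbach: ΔP = f(L/D)(ρV²/2) = 0.02814·(185.6/0.03749)·(1903·3.496²/2) = 0.02814·4951·1.163e+04 = 1.62e+06 Pa.
Head loss h_f = ΔP/(ρg) = 1.62e+06/(1903·9.81) = 86.76 m.

h_f ≈ 86.76 m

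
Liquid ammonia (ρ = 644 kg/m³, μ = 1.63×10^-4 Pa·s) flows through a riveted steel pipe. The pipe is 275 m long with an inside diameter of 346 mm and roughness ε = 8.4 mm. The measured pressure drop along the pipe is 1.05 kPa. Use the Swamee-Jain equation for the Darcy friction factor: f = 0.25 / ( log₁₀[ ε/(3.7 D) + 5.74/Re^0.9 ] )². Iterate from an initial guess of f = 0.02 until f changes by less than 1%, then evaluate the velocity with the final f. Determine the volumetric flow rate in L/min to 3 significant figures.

Rearranging Darcy-Weisbach: V = √(2·ΔP·D/(f·L·ρ)). With ε/D = 0.0084/0.346 = 0.0243, iterate starting from f = 0.02:
  f = 0.02 → V = √(2·1050·0.346/(0.02·275·644)) = 0.4529 m/s; Re = ρVD/μ = 6.192e+05; f → 0.05257
  f = 0.05257 → V = 0.2794 m/s; Re = 3.819e+05; f → 0.05263
Converged (Δf/f < 1%). With the final f = 0.05263: V = √(2·1050·0.346/(0.05263·275·644)) = 0.2792 m/s.
Q = V·A = 0.2792·(π/4·0.346²) = 0.02625 m³/s = 1580 L/min.

Q ≈ 1580 L/min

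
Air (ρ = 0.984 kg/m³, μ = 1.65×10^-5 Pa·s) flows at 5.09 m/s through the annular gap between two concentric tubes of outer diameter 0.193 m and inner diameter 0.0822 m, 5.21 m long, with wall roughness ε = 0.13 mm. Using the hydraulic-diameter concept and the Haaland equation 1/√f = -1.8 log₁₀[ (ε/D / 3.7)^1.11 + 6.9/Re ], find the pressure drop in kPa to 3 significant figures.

ΔP ≈ 0.0153 kPa

Hydraulic diameter D_h = 4A/P = D_o - D_i = 0.193 - 0.0822 = 0.1108 m.
Re = ρVD_h/μ = 0.984·5.09·0.1108/1.65e-05 = 3.363e+04.
ε/D_h = 0.00013/0.1108 = 0.00117; Haaland gives 1/√f = -1.8 log₁₀[0.000131+0.000205] = 6.253, so f = 0.02558.
ΔP = f(L/D_h)(ρV²/2) = 0.02558·5.21/0.1108·12.75 = 15.33 Pa.
ΔP = 0.0153 kPa.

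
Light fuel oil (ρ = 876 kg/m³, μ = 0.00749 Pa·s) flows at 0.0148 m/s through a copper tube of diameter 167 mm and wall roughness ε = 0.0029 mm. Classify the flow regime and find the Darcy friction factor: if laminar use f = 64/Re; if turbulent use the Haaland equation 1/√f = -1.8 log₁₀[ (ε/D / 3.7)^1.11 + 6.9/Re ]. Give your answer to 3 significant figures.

Re = ρVD/μ = 876·0.0148·0.167/0.00749 = 289.1.
Re < 2300 → laminar, so f = 64/Re = 0.2214 (roughness is irrelevant in laminar flow).

f ≈ 0.221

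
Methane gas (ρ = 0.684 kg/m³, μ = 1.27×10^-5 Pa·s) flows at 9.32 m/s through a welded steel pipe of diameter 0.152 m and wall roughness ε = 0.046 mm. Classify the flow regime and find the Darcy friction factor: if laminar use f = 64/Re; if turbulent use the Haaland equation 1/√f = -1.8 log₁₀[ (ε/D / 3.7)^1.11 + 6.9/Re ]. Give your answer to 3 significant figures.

Re = ρVD/μ = 0.684·9.32·0.152/1.27e-05 = 7.63e+04.
Re > 4000 → turbulent. ε/D = 4.6e-05/0.152 = 0.000303; Haaland: 1/√f = -1.8 log₁₀[2.9e-05 + 9.04e-05] = 7.061, so f = 0.02006.

f ≈ 0.0201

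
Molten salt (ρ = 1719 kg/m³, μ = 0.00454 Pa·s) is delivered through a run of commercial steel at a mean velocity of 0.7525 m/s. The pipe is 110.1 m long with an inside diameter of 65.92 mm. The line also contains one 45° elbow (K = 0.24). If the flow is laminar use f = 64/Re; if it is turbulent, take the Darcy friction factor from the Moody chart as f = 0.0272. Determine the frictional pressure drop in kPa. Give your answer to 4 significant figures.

Reynolds number Re = ρVD/μ = 1719 · 0.7525 · 0.06592 / 0.00454 = 1.878e+04.
Re > 4000 → turbulent; use the Moody-chart value f = 0.0272.
Total minor-loss coefficient ΣK = 1·0.24 = 0.24.
ΔP = [f·L/D + ΣK]·(ρV²/2) = [0.0272·110.1/0.06592 + 0.24]·(1719·0.7525²/2) = [45.43 + 0.24]·486.7 = 2.223e+04 Pa.
ΔP = 2.223e+04 Pa = 22.23 kPa.

ΔP ≈ 22.23 kPa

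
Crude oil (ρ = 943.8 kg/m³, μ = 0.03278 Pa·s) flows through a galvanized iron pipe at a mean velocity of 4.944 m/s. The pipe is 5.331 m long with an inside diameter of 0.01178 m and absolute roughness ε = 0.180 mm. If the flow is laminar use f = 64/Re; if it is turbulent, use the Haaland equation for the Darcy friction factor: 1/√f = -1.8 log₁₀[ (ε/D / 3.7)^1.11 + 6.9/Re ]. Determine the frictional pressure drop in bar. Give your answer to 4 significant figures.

ΔP ≈ 1.992 bar

Reynolds number Re = ρVD/μ = 943.8 · 4.944 · 0.01178 / 0.0328 = 1677.
Re < 2300 → laminar flow, so f = 64/Re = 64/1677 = 0.03817 (the turbulent correlation is not needed).
Darcy-Weisbach: ΔP = f(L/D)(ρV²/2) = 0.03817·(5.331/0.01178)·(943.8·4.944²/2) = 0.03817·452.5·1.153e+04 = 1.992e+05 Pa.
ΔP = 1.992e+05 Pa = 1.992 bar.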